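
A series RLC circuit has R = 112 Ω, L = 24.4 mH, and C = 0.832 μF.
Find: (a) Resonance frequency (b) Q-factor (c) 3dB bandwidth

Step 1 — Resonance: ω₀ = 1/√(LC) = 1/√(0.0244·8.32e-07) = 7018 rad/s.
Step 2 — f₀ = ω₀/(2π) = 1117 Hz.
Step 3 — Series Q: Q = ω₀L/R = 7018·0.0244/112 = 1.529.
Step 4 — Bandwidth: Δω = ω₀/Q = 4590 rad/s; BW = Δω/(2π) = 730.5 Hz.

(a) f₀ = 1117 Hz  (b) Q = 1.529  (c) BW = 730.5 Hz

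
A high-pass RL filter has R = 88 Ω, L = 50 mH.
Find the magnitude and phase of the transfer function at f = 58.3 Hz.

Step 1 — Angular frequency: ω = 2π·58.3 = 366.3 rad/s.
Step 2 — Transfer function: H(jω) = jωL/(R + jωL).
Step 3 — Numerator jωL = j·18.32; denominator R + jωL = 88 + j18.32.
Step 4 — H = 0.04152 + j0.1995.
Step 5 — Magnitude: |H| = 0.2038 (-13.8 dB); phase: φ = 78.2°.

|H| = 0.2038 (-13.8 dB), φ = 78.2°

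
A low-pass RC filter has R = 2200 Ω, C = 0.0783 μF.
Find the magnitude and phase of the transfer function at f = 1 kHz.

Step 1 — Angular frequency: ω = 2π·1000 = 6283 rad/s.
Step 2 — Transfer function: H(jω) = 1/(1 + jωRC).
Step 3 — Denominator: 1 + jωRC = 1 + j·6283·2200·7.83e-08 = 1 + j1.082.
Step 4 — H = 0.4605 - j0.4984.
Step 5 — Magnitude: |H| = 0.6786 (-3.4 dB); phase: φ = -47.3°.

|H| = 0.6786 (-3.4 dB), φ = -47.3°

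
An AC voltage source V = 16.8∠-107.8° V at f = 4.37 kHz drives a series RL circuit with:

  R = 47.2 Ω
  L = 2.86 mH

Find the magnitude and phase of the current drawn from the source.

Step 1 — Angular frequency: ω = 2π·f = 2π·4370 = 2.746e+04 rad/s.
Step 2 — Component impedances:
  R: Z = R = 47.2 Ω
  L: Z = jωL = j·2.746e+04·0.00286 = 0 + j78.53 Ω
Step 3 — Series combination: Z_total = R + L = 47.2 + j78.53 Ω = 91.62∠59.0° Ω.
Step 4 — Source phasor: V = 16.8∠-107.8° V = -5.136 - j16 V.
Step 5 — Ohm's law: I = V / Z_total = (-5.136 - j16) / (47.2 + j78.53) = -0.1785 - j0.0419 A.
Step 6 — Convert to polar: |I| = 0.1834 A, ∠I = -166.8°.

I = 0.1834∠-166.8° A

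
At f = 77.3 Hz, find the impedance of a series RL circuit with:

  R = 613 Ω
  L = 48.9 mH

Step 1 — Angular frequency: ω = 2π·f = 2π·77.3 = 485.7 rad/s.
Step 2 — Component impedances:
  R: Z = R = 613 Ω
  L: Z = jωL = j·485.7·0.0489 = 0 + j23.75 Ω
Step 3 — Series combination: Z_total = R + L = 613 + j23.75 Ω = 613.5∠2.2° Ω.

Z = 613 + j23.75 Ω = 613.5∠2.2° Ω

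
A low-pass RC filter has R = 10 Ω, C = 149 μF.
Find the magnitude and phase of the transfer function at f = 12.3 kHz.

Step 1 — Angular frequency: ω = 2π·1.23e+04 = 7.728e+04 rad/s.
Step 2 — Transfer function: H(jω) = 1/(1 + jωRC).
Step 3 — Denominator: 1 + jωRC = 1 + j·7.728e+04·10·0.000149 = 1 + j115.2.
Step 4 — H = 7.541e-05 - j0.008684.
Step 5 — Magnitude: |H| = 0.008684 (-41.2 dB); phase: φ = -89.5°.

|H| = 0.008684 (-41.2 dB), φ = -89.5°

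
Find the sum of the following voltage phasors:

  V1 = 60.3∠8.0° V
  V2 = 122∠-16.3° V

Step 1 — Convert each phasor to rectangular form:
  V1 = 60.3·(cos(8.0°) + j·sin(8.0°)) = 59.71 + j8.392 V
  V2 = 122·(cos(-16.3°) + j·sin(-16.3°)) = 117.1 - j34.24 V
Step 2 — Sum components: V_total = 176.8 - j25.85 V.
Step 3 — Convert to polar: |V_total| = 178.7 V, ∠V_total = -8.3°.

V_total = 178.7∠-8.3° V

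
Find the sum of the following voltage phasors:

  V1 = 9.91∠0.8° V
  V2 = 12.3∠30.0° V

Step 1 — Convert each phasor to rectangular form:
  V1 = 9.91·(cos(0.8°) + j·sin(0.8°)) = 9.909 + j0.1384 V
  V2 = 12.3·(cos(30.0°) + j·sin(30.0°)) = 10.65 + j6.15 V
Step 2 — Sum components: V_total = 20.56 + j6.288 V.
Step 3 — Convert to polar: |V_total| = 21.5 V, ∠V_total = 17.0°.

V_total = 21.5∠17.0° V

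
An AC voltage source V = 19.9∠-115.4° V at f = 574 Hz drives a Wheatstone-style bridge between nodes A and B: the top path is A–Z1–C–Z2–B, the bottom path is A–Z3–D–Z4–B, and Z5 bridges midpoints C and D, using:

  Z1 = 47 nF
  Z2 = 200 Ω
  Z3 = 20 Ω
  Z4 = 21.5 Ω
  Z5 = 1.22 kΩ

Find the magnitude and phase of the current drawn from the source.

Step 1 — Angular frequency: ω = 2π·f = 2π·574 = 3607 rad/s.
Step 2 — Component impedances:
  Z1: Z = 1/(jωC) = -j/(ω·C) = 0 - j5899 Ω
  Z2: Z = R = 200 Ω
  Z3: Z = R = 20 Ω
  Z4: Z = R = 21.5 Ω
  Z5: Z = R = 1220 Ω
Step 3 — Bridge requires nodal analysis (the Z5 bridge couples midpoints C and D, so the two paths cannot be reduced to a simple series/parallel combination). Setting node B to ground and injecting 1 A at node A, the 3-node admittance system at A, C, D solves to V_A = Z_AB = 41.17 - j0.247 Ω = 41.17∠-0.3° Ω.
Step 4 — Source phasor: V = 19.9∠-115.4° V = -8.536 - j17.98 V.
Step 5 — Ohm's law: I = V / Z_total = (-8.536 - j17.98) / (41.17 - j0.247) = -0.2047 - j0.4379 A.
Step 6 — Convert to polar: |I| = 0.4833 A, ∠I = -115.1°.

I = 0.4833∠-115.1° A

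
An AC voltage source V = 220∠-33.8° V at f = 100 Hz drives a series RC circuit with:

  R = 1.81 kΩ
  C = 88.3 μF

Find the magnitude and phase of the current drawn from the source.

Step 1 — Angular frequency: ω = 2π·f = 2π·100 = 628.3 rad/s.
Step 2 — Component impedances:
  R: Z = R = 1810 Ω
  C: Z = 1/(jωC) = -j/(ω·C) = 0 - j18.02 Ω
Step 3 — Series combination: Z_total = R + C = 1810 - j18.02 Ω = 1810∠-0.6° Ω.
Step 4 — Source phasor: V = 220∠-33.8° V = 182.8 - j122.4 V.
Step 5 — Ohm's law: I = V / Z_total = (182.8 - j122.4) / (1810 - j18.02) = 0.1017 - j0.0666 A.
Step 6 — Convert to polar: |I| = 0.1215 A, ∠I = -33.2°.

I = 0.1215∠-33.2° A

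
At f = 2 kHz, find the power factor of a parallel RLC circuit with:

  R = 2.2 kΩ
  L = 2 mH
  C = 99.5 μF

Step 1 — Angular frequency: ω = 2π·f = 2π·2000 = 1.257e+04 rad/s.
Step 2 — Component impedances:
  R: Z = R = 2200 Ω
  L: Z = jωL = j·1.257e+04·0.002 = 0 + j25.13 Ω
  C: Z = 1/(jωC) = -j/(ω·C) = 0 - j0.7998 Ω
Step 3 — Parallel combination: 1/Z_total = 1/R + 1/L + 1/C; Z_total = 0.0003102 - j0.8261 Ω = 0.8261∠-90.0° Ω.
Step 4 — Power factor: PF = cos(φ) = Re(Z)/|Z| = 0.0003102/0.8261 = 0.0003755.
Step 5 — Type: Im(Z) = -0.8261 ⇒ leading (phase φ = -90.0°).

PF = 0.0003755 (leading, φ = -90.0°)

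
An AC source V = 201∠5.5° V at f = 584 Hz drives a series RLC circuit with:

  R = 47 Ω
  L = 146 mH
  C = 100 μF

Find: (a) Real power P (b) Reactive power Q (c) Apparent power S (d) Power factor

Step 1 — Angular frequency: ω = 2π·f = 2π·584 = 3669 rad/s.
Step 2 — Component impedances:
  R: Z = R = 47 Ω
  L: Z = jωL = j·3669·0.146 = 0 + j535.7 Ω
  C: Z = 1/(jωC) = -j/(ω·C) = 0 - j2.725 Ω
Step 3 — Series combination: Z_total = R + L + C = 47 + j533 Ω = 535.1∠85.0° Ω.
Step 4 — Source phasor: V = 201∠5.5° V = 200.1 + j19.26 V.
Step 5 — Current: I = V / Z = 0.06871 - j0.3693 A = 0.3757∠-79.5° A.
Step 6 — Complex power: S = V·I* = 6.632 + j75.21 VA.
Step 7 — Real power: P = Re(S) = 6.632 W.
Step 8 — Reactive power: Q = Im(S) = 75.21 VAR.
Step 9 — Apparent power: |S| = 75.51 VA.
Step 10 — Power factor: PF = P/|S| = 0.08784 (lagging).

(a) P = 6.632 W  (b) Q = 75.21 VAR  (c) S = 75.51 VA  (d) PF = 0.08784 (lagging)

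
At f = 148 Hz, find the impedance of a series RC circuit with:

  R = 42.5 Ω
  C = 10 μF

Step 1 — Angular frequency: ω = 2π·f = 2π·148 = 929.9 rad/s.
Step 2 — Component impedances:
  R: Z = R = 42.5 Ω
  C: Z = 1/(jωC) = -j/(ω·C) = 0 - j107.5 Ω
Step 3 — Series combination: Z_total = R + C = 42.5 - j107.5 Ω = 115.6∠-68.4° Ω.

Z = 42.5 - j107.5 Ω = 115.6∠-68.4° Ω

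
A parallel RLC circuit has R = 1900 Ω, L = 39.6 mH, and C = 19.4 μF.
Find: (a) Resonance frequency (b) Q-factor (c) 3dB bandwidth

Step 1 — Resonance: ω₀ = 1/√(LC) = 1/√(0.0396·1.94e-05) = 1141 rad/s.
Step 2 — f₀ = ω₀/(2π) = 181.6 Hz.
Step 3 — Parallel Q: Q = R/(ω₀L) = 1900/(1141·0.0396) = 42.05.
Step 4 — Bandwidth: Δω = ω₀/Q = 27.13 rad/s; BW = Δω/(2π) = 4.318 Hz.

(a) f₀ = 181.6 Hz  (b) Q = 42.05  (c) BW = 4.318 Hz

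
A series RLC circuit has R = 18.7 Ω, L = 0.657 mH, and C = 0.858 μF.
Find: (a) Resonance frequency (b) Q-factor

Step 1 — Resonance condition Im(Z)=0 gives ω₀ = 1/√(LC).
Step 2 — ω₀ = 1/√(0.000657·8.58e-07) = 4.212e+04 rad/s.
Step 3 — f₀ = ω₀/(2π) = 6703 Hz.
Step 4 — Series Q: Q = ω₀L/R = 4.212e+04·0.000657/18.7 = 1.48.

(a) f₀ = 6703 Hz  (b) Q = 1.48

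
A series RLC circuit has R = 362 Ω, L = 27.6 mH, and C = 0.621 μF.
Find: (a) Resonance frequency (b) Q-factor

Step 1 — Resonance condition Im(Z)=0 gives ω₀ = 1/√(LC).
Step 2 — ω₀ = 1/√(0.0276·6.21e-07) = 7638 rad/s.
Step 3 — f₀ = ω₀/(2π) = 1216 Hz.
Step 4 — Series Q: Q = ω₀L/R = 7638·0.0276/362 = 0.5824.

(a) f₀ = 1216 Hz  (b) Q = 0.5824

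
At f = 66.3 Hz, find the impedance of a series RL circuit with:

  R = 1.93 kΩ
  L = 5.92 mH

Step 1 — Angular frequency: ω = 2π·f = 2π·66.3 = 416.6 rad/s.
Step 2 — Component impedances:
  R: Z = R = 1930 Ω
  L: Z = jωL = j·416.6·0.00592 = 0 + j2.466 Ω
Step 3 — Series combination: Z_total = R + L = 1930 + j2.466 Ω = 1930∠0.1° Ω.

Z = 1930 + j2.466 Ω = 1930∠0.1° Ω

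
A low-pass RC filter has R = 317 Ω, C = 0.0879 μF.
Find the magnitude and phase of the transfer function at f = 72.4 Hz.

Step 1 — Angular frequency: ω = 2π·72.4 = 454.9 rad/s.
Step 2 — Transfer function: H(jω) = 1/(1 + jωRC).
Step 3 — Denominator: 1 + jωRC = 1 + j·454.9·317·8.79e-08 = 1 + j0.01268.
Step 4 — H = 0.9998 - j0.01267.
Step 5 — Magnitude: |H| = 0.9999 (-0.0 dB); phase: φ = -0.7°.

|H| = 0.9999 (-0.0 dB), φ = -0.7°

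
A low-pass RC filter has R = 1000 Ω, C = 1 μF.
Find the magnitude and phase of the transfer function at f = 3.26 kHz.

Step 1 — Angular frequency: ω = 2π·3260 = 2.048e+04 rad/s.
Step 2 — Transfer function: H(jω) = 1/(1 + jωRC).
Step 3 — Denominator: 1 + jωRC = 1 + j·2.048e+04·1000·1e-06 = 1 + j20.48.
Step 4 — H = 0.002378 - j0.0487.
Step 5 — Magnitude: |H| = 0.04876 (-26.2 dB); phase: φ = -87.2°.

|H| = 0.04876 (-26.2 dB), φ = -87.2°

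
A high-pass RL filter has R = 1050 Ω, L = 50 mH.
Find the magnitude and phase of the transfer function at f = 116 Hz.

Step 1 — Angular frequency: ω = 2π·116 = 728.8 rad/s.
Step 2 — Transfer function: H(jω) = jωL/(R + jωL).
Step 3 — Numerator jωL = j·36.44; denominator R + jωL = 1050 + j36.44.
Step 4 — H = 0.001203 + j0.03467.
Step 5 — Magnitude: |H| = 0.03469 (-29.2 dB); phase: φ = 88.0°.

|H| = 0.03469 (-29.2 dB), φ = 88.0°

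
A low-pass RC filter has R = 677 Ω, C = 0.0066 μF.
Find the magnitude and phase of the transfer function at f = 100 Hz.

Step 1 — Angular frequency: ω = 2π·100 = 628.3 rad/s.
Step 2 — Transfer function: H(jω) = 1/(1 + jωRC).
Step 3 — Denominator: 1 + jωRC = 1 + j·628.3·677·6.6e-09 = 1 + j0.002807.
Step 4 — H = 1 - j0.002807.
Step 5 — Magnitude: |H| = 1 (-0.0 dB); phase: φ = -0.2°.

|H| = 1 (-0.0 dB), φ = -0.2°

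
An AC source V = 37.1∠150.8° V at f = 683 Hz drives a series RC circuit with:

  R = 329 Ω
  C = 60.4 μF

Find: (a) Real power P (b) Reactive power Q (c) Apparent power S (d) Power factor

Step 1 — Angular frequency: ω = 2π·f = 2π·683 = 4291 rad/s.
Step 2 — Component impedances:
  R: Z = R = 329 Ω
  C: Z = 1/(jωC) = -j/(ω·C) = 0 - j3.858 Ω
Step 3 — Series combination: Z_total = R + C = 329 - j3.858 Ω = 329∠-0.7° Ω.
Step 4 — Source phasor: V = 37.1∠150.8° V = -32.39 + j18.1 V.
Step 5 — Current: I = V / Z = -0.09907 + j0.05385 A = 0.1128∠151.5° A.
Step 6 — Complex power: S = V·I* = 4.183 - j0.04905 VA.
Step 7 — Real power: P = Re(S) = 4.183 W.
Step 8 — Reactive power: Q = Im(S) = -0.04905 VAR.
Step 9 — Apparent power: |S| = 4.183 VA.
Step 10 — Power factor: PF = P/|S| = 0.9999 (leading).

(a) P = 4.183 W  (b) Q = -0.04905 VAR  (c) S = 4.183 VA  (d) PF = 0.9999 (leading)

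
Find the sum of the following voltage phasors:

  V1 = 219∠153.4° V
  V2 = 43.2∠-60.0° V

Step 1 — Convert each phasor to rectangular form:
  V1 = 219·(cos(153.4°) + j·sin(153.4°)) = -195.8 + j98.06 V
  V2 = 43.2·(cos(-60.0°) + j·sin(-60.0°)) = 21.6 - j37.41 V
Step 2 — Sum components: V_total = -174.2 + j60.65 V.
Step 3 — Convert to polar: |V_total| = 184.5 V, ∠V_total = 160.8°.

V_total = 184.5∠160.8° V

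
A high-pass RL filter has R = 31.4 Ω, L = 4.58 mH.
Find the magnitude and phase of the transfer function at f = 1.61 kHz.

Step 1 — Angular frequency: ω = 2π·1610 = 1.012e+04 rad/s.
Step 2 — Transfer function: H(jω) = jωL/(R + jωL).
Step 3 — Numerator jωL = j·46.33; denominator R + jωL = 31.4 + j46.33.
Step 4 — H = 0.6852 + j0.4644.
Step 5 — Magnitude: |H| = 0.8278 (-1.6 dB); phase: φ = 34.1°.

|H| = 0.8278 (-1.6 dB), φ = 34.1°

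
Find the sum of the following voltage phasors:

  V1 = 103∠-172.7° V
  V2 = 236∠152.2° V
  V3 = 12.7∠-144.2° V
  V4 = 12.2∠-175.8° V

Step 1 — Convert each phasor to rectangular form:
  V1 = 103·(cos(-172.7°) + j·sin(-172.7°)) = -102.2 - j13.09 V
  V2 = 236·(cos(152.2°) + j·sin(152.2°)) = -208.8 + j110.1 V
  V3 = 12.7·(cos(-144.2°) + j·sin(-144.2°)) = -10.3 - j7.429 V
  V4 = 12.2·(cos(-175.8°) + j·sin(-175.8°)) = -12.17 - j0.8935 V
Step 2 — Sum components: V_total = -333.4 + j88.66 V.
Step 3 — Convert to polar: |V_total| = 345 V, ∠V_total = 165.1°.

V_total = 345∠165.1° V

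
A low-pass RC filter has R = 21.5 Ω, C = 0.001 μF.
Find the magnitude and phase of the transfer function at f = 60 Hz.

Step 1 — Angular frequency: ω = 2π·60 = 377 rad/s.
Step 2 — Transfer function: H(jω) = 1/(1 + jωRC).
Step 3 — Denominator: 1 + jωRC = 1 + j·377·21.5·1e-09 = 1 + j8.105e-06.
Step 4 — H = 1 - j8.105e-06.
Step 5 — Magnitude: |H| = 1 (-0.0 dB); phase: φ = -0.0°.

|H| = 1 (-0.0 dB), φ = -0.0°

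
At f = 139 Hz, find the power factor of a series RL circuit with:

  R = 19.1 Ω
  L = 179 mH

Step 1 — Angular frequency: ω = 2π·f = 2π·139 = 873.4 rad/s.
Step 2 — Component impedances:
  R: Z = R = 19.1 Ω
  L: Z = jωL = j·873.4·0.179 = 0 + j156.3 Ω
Step 3 — Series combination: Z_total = R + L = 19.1 + j156.3 Ω = 157.5∠83.0° Ω.
Step 4 — Power factor: PF = cos(φ) = Re(Z)/|Z| = 19.1/157.5 = 0.1213.
Step 5 — Type: Im(Z) = 156.3 ⇒ lagging (phase φ = 83.0°).

PF = 0.1213 (lagging, φ = 83.0°)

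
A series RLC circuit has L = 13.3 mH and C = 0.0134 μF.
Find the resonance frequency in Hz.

Step 1 — Resonance condition Im(Z)=0 gives ω₀ = 1/√(LC).
Step 2 — ω₀ = 1/√(0.0133·1.34e-08) = 7.491e+04 rad/s.
Step 3 — f₀ = ω₀/(2π) = 1.192e+04 Hz.

f₀ = 1.192e+04 Hz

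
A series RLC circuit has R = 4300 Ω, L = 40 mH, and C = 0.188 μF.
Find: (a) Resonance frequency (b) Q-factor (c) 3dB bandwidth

Step 1 — Resonance condition Im(Z)=0 gives ω₀ = 1/√(LC).
Step 2 — ω₀ = 1/√(0.04·1.88e-07) = 1.153e+04 rad/s.
Step 3 — f₀ = ω₀/(2π) = 1835 Hz.
Step 4 — Series Q: Q = ω₀L/R = 1.153e+04·0.04/4300 = 0.1073.
Step 5 — 3dB bandwidth: Δω = ω₀/Q = 1.075e+05 rad/s; BW = Δω/(2π) = 1.711e+04 Hz.

(a) f₀ = 1835 Hz  (b) Q = 0.1073  (c) BW = 1.711e+04 Hz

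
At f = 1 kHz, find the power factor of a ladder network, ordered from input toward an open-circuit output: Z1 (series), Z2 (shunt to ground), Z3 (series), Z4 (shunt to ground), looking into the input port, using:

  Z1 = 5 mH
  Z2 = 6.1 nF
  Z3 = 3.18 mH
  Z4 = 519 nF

Step 1 — Angular frequency: ω = 2π·f = 2π·1000 = 6283 rad/s.
Step 2 — Component impedances:
  Z1: Z = jωL = j·6283·0.005 = 0 + j31.42 Ω
  Z2: Z = 1/(jωC) = -j/(ω·C) = 0 - j2.609e+04 Ω
  Z3: Z = jωL = j·6283·0.00318 = 0 + j19.98 Ω
  Z4: Z = 1/(jωC) = -j/(ω·C) = 0 - j306.7 Ω
Step 3 — Ladder network (open output): work backward from the far end, alternating series and parallel combinations. Z_in = 0 - j252.1 Ω = 252.1∠-90.0° Ω.
Step 4 — Power factor: PF = cos(φ) = Re(Z)/|Z| = 0/252.1 = 0.
Step 5 — Type: Im(Z) = -252.1 ⇒ leading (phase φ = -90.0°).

PF = 0 (leading, φ = -90.0°)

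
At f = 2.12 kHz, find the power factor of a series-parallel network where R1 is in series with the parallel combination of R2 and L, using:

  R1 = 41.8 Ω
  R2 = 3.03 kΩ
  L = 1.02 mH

Step 1 — Angular frequency: ω = 2π·f = 2π·2120 = 1.332e+04 rad/s.
Step 2 — Component impedances:
  R1: Z = R = 41.8 Ω
  R2: Z = R = 3030 Ω
  L: Z = jωL = j·1.332e+04·0.00102 = 0 + j13.59 Ω
Step 3 — Parallel branch: R2 || L = 1/(1/R2 + 1/L) = 0.06092 + j13.59 Ω.
Step 4 — Series with R1: Z_total = R1 + (R2 || L) = 41.86 + j13.59 Ω = 44.01∠18.0° Ω.
Step 5 — Power factor: PF = cos(φ) = Re(Z)/|Z| = 41.8609/44.0106 = 0.9512.
Step 6 — Type: Im(Z) = 13.59 ⇒ lagging (phase φ = 18.0°).

PF = 0.9512 (lagging, φ = 18.0°)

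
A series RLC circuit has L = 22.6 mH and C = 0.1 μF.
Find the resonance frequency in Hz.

Step 1 — Resonance condition Im(Z)=0 gives ω₀ = 1/√(LC).
Step 2 — ω₀ = 1/√(0.0226·1e-07) = 2.104e+04 rad/s.
Step 3 — f₀ = ω₀/(2π) = 3348 Hz.

f₀ = 3348 Hz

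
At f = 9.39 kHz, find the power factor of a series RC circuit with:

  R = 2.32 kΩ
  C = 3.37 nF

Step 1 — Angular frequency: ω = 2π·f = 2π·9390 = 5.9e+04 rad/s.
Step 2 — Component impedances:
  R: Z = R = 2320 Ω
  C: Z = 1/(jωC) = -j/(ω·C) = 0 - j5029 Ω
Step 3 — Series combination: Z_total = R + C = 2320 - j5029 Ω = 5539∠-65.2° Ω.
Step 4 — Power factor: PF = cos(φ) = Re(Z)/|Z| = 2320/5538.8 = 0.4189.
Step 5 — Type: Im(Z) = -5029 ⇒ leading (phase φ = -65.2°).

PF = 0.4189 (leading, φ = -65.2°)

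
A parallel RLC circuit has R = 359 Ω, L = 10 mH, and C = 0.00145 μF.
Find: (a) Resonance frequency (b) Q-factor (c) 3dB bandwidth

Step 1 — Resonance: ω₀ = 1/√(LC) = 1/√(0.01·1.45e-09) = 2.626e+05 rad/s.
Step 2 — f₀ = ω₀/(2π) = 4.18e+04 Hz.
Step 3 — Parallel Q: Q = R/(ω₀L) = 359/(2.626e+05·0.01) = 0.1367.
Step 4 — Bandwidth: Δω = ω₀/Q = 1.921e+06 rad/s; BW = Δω/(2π) = 3.057e+05 Hz.

(a) f₀ = 4.18e+04 Hz  (b) Q = 0.1367  (c) BW = 3.057e+05 Hz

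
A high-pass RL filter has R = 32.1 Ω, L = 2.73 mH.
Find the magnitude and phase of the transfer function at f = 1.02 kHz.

Step 1 — Angular frequency: ω = 2π·1020 = 6409 rad/s.
Step 2 — Transfer function: H(jω) = jωL/(R + jωL).
Step 3 — Numerator jωL = j·17.5; denominator R + jωL = 32.1 + j17.5.
Step 4 — H = 0.229 + j0.4202.
Step 5 — Magnitude: |H| = 0.4786 (-6.4 dB); phase: φ = 61.4°.

|H| = 0.4786 (-6.4 dB), φ = 61.4°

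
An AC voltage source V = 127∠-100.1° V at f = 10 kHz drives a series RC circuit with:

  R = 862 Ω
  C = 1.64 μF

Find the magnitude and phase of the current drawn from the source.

Step 1 — Angular frequency: ω = 2π·f = 2π·1e+04 = 6.283e+04 rad/s.
Step 2 — Component impedances:
  R: Z = R = 862 Ω
  C: Z = 1/(jωC) = -j/(ω·C) = 0 - j9.705 Ω
Step 3 — Series combination: Z_total = R + C = 862 - j9.705 Ω = 862.1∠-0.6° Ω.
Step 4 — Source phasor: V = 127∠-100.1° V = -22.27 - j125 V.
Step 5 — Ohm's law: I = V / Z_total = (-22.27 - j125) / (862 - j9.705) = -0.0242 - j0.1453 A.
Step 6 — Convert to polar: |I| = 0.1473 A, ∠I = -99.5°.

I = 0.1473∠-99.5° A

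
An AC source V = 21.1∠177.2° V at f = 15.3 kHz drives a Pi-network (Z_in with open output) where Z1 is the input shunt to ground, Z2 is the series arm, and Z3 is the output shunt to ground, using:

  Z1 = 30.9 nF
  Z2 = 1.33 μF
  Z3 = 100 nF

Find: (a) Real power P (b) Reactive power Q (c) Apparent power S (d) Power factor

Step 1 — Angular frequency: ω = 2π·f = 2π·1.53e+04 = 9.613e+04 rad/s.
Step 2 — Component impedances:
  Z1: Z = 1/(jωC) = -j/(ω·C) = 0 - j336.6 Ω
  Z2: Z = 1/(jωC) = -j/(ω·C) = 0 - j7.821 Ω
  Z3: Z = 1/(jωC) = -j/(ω·C) = 0 - j104 Ω
Step 3 — With open output, the series arm Z2 and the output shunt Z3 appear in series to ground: Z2 + Z3 = 0 - j111.8 Ω.
Step 4 — Parallel with input shunt Z1: Z_in = Z1 || (Z2 + Z3) = 0 - j83.95 Ω = 83.95∠-90.0° Ω.
Step 5 — Source phasor: V = 21.1∠177.2° V = -21.07 + j1.031 V.
Step 6 — Current: I = V / Z = -0.01228 - j0.251 A = 0.2513∠-92.8° A.
Step 7 — Complex power: S = V·I* = 0 - j5.303 VA.
Step 8 — Real power: P = Re(S) = 0 W.
Step 9 — Reactive power: Q = Im(S) = -5.303 VAR.
Step 10 — Apparent power: |S| = 5.303 VA.
Step 11 — Power factor: PF = P/|S| = 0 (leading).

(a) P = 0 W  (b) Q = -5.303 VAR  (c) S = 5.303 VA  (d) PF = 0 (leading)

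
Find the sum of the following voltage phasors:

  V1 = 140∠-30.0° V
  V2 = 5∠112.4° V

Step 1 — Convert each phasor to rectangular form:
  V1 = 140·(cos(-30.0°) + j·sin(-30.0°)) = 121.2 - j70 V
  V2 = 5·(cos(112.4°) + j·sin(112.4°)) = -1.905 + j4.623 V
Step 2 — Sum components: V_total = 119.3 - j65.38 V.
Step 3 — Convert to polar: |V_total| = 136.1 V, ∠V_total = -28.7°.

V_total = 136.1∠-28.7° V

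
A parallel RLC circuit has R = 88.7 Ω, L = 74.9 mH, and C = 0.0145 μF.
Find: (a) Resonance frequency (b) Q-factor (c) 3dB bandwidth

Step 1 — Resonance: ω₀ = 1/√(LC) = 1/√(0.0749·1.45e-08) = 3.034e+04 rad/s.
Step 2 — f₀ = ω₀/(2π) = 4829 Hz.
Step 3 — Parallel Q: Q = R/(ω₀L) = 88.7/(3.034e+04·0.0749) = 0.03903.
Step 4 — Bandwidth: Δω = ω₀/Q = 7.775e+05 rad/s; BW = Δω/(2π) = 1.237e+05 Hz.

(a) f₀ = 4829 Hz  (b) Q = 0.03903  (c) BW = 1.237e+05 Hz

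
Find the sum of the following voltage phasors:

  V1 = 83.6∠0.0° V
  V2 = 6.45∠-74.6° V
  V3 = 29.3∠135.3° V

Step 1 — Convert each phasor to rectangular form:
  V1 = 83.6·(cos(0.0°) + j·sin(0.0°)) = 83.6 V
  V2 = 6.45·(cos(-74.6°) + j·sin(-74.6°)) = 1.713 - j6.218 V
  V3 = 29.3·(cos(135.3°) + j·sin(135.3°)) = -20.83 + j20.61 V
Step 2 — Sum components: V_total = 64.49 + j14.39 V.
Step 3 — Convert to polar: |V_total| = 66.07 V, ∠V_total = 12.6°.

V_total = 66.07∠12.6° V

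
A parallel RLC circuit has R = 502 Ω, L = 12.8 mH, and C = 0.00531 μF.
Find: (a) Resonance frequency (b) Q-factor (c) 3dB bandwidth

Step 1 — Resonance: ω₀ = 1/√(LC) = 1/√(0.0128·5.31e-09) = 1.213e+05 rad/s.
Step 2 — f₀ = ω₀/(2π) = 1.93e+04 Hz.
Step 3 — Parallel Q: Q = R/(ω₀L) = 502/(1.213e+05·0.0128) = 0.3233.
Step 4 — Bandwidth: Δω = ω₀/Q = 3.751e+05 rad/s; BW = Δω/(2π) = 5.971e+04 Hz.

(a) f₀ = 1.93e+04 Hz  (b) Q = 0.3233  (c) BW = 5.971e+04 Hz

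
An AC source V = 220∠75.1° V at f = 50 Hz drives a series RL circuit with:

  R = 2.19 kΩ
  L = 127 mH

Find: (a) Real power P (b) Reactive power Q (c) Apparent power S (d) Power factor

Step 1 — Angular frequency: ω = 2π·f = 2π·50 = 314.2 rad/s.
Step 2 — Component impedances:
  R: Z = R = 2190 Ω
  L: Z = jωL = j·314.2·0.127 = 0 + j39.9 Ω
Step 3 — Series combination: Z_total = R + L = 2190 + j39.9 Ω = 2190∠1.0° Ω.
Step 4 — Source phasor: V = 220∠75.1° V = 56.57 + j212.6 V.
Step 5 — Current: I = V / Z = 0.02759 + j0.09658 A = 0.1004∠74.1° A.
Step 6 — Complex power: S = V·I* = 22.09 + j0.4025 VA.
Step 7 — Real power: P = Re(S) = 22.09 W.
Step 8 — Reactive power: Q = Im(S) = 0.4025 VAR.
Step 9 — Apparent power: |S| = 22.1 VA.
Step 10 — Power factor: PF = P/|S| = 0.9998 (lagging).

(a) P = 22.09 W  (b) Q = 0.4025 VAR  (c) S = 22.1 VA  (d) PF = 0.9998 (lagging)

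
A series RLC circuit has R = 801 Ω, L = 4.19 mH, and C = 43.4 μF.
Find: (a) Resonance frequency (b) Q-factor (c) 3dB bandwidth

Step 1 — Resonance: ω₀ = 1/√(LC) = 1/√(0.00419·4.34e-05) = 2345 rad/s.
Step 2 — f₀ = ω₀/(2π) = 373.2 Hz.
Step 3 — Series Q: Q = ω₀L/R = 2345·0.00419/801 = 0.01227.
Step 4 — Bandwidth: Δω = ω₀/Q = 1.912e+05 rad/s; BW = Δω/(2π) = 3.043e+04 Hz.

(a) f₀ = 373.2 Hz  (b) Q = 0.01227  (c) BW = 3.043e+04 Hz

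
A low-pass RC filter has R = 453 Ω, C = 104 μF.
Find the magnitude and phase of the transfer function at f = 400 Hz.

Step 1 — Angular frequency: ω = 2π·400 = 2513 rad/s.
Step 2 — Transfer function: H(jω) = 1/(1 + jωRC).
Step 3 — Denominator: 1 + jωRC = 1 + j·2513·453·0.000104 = 1 + j118.4.
Step 4 — H = 7.132e-05 - j0.008445.
Step 5 — Magnitude: |H| = 0.008445 (-41.5 dB); phase: φ = -89.5°.

|H| = 0.008445 (-41.5 dB), φ = -89.5°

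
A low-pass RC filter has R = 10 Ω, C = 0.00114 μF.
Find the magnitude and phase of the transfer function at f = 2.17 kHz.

Step 1 — Angular frequency: ω = 2π·2170 = 1.363e+04 rad/s.
Step 2 — Transfer function: H(jω) = 1/(1 + jωRC).
Step 3 — Denominator: 1 + jωRC = 1 + j·1.363e+04·10·1.14e-09 = 1 + j0.0001554.
Step 4 — H = 1 - j0.0001554.
Step 5 — Magnitude: |H| = 1 (-0.0 dB); phase: φ = -0.0°.

|H| = 1 (-0.0 dB), φ = -0.0°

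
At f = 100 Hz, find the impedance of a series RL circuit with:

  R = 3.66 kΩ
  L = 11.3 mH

Step 1 — Angular frequency: ω = 2π·f = 2π·100 = 628.3 rad/s.
Step 2 — Component impedances:
  R: Z = R = 3660 Ω
  L: Z = jωL = j·628.3·0.0113 = 0 + j7.1 Ω
Step 3 — Series combination: Z_total = R + L = 3660 + j7.1 Ω = 3660∠0.1° Ω.

Z = 3660 + j7.1 Ω = 3660∠0.1° Ω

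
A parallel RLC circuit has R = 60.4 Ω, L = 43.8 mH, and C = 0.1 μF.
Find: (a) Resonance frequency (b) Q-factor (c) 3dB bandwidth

Step 1 — Resonance: ω₀ = 1/√(LC) = 1/√(0.0438·1e-07) = 1.511e+04 rad/s.
Step 2 — f₀ = ω₀/(2π) = 2405 Hz.
Step 3 — Parallel Q: Q = R/(ω₀L) = 60.4/(1.511e+04·0.0438) = 0.09126.
Step 4 — Bandwidth: Δω = ω₀/Q = 1.656e+05 rad/s; BW = Δω/(2π) = 2.635e+04 Hz.

(a) f₀ = 2405 Hz  (b) Q = 0.09126  (c) BW = 2.635e+04 Hz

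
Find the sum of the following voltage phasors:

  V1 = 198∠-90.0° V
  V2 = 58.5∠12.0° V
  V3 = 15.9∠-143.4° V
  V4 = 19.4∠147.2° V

Step 1 — Convert each phasor to rectangular form:
  V1 = 198·(cos(-90.0°) + j·sin(-90.0°)) = 0 - j198 V
  V2 = 58.5·(cos(12.0°) + j·sin(12.0°)) = 57.22 + j12.16 V
  V3 = 15.9·(cos(-143.4°) + j·sin(-143.4°)) = -12.76 - j9.48 V
  V4 = 19.4·(cos(147.2°) + j·sin(147.2°)) = -16.31 + j10.51 V
Step 2 — Sum components: V_total = 28.15 - j184.8 V.
Step 3 — Convert to polar: |V_total| = 186.9 V, ∠V_total = -81.3°.

V_total = 186.9∠-81.3° V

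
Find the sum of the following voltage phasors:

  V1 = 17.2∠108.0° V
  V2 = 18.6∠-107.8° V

Step 1 — Convert each phasor to rectangular form:
  V1 = 17.2·(cos(108.0°) + j·sin(108.0°)) = -5.315 + j16.36 V
  V2 = 18.6·(cos(-107.8°) + j·sin(-107.8°)) = -5.686 - j17.71 V
Step 2 — Sum components: V_total = -11 - j1.351 V.
Step 3 — Convert to polar: |V_total| = 11.08 V, ∠V_total = -173.0°.

V_total = 11.08∠-173.0° V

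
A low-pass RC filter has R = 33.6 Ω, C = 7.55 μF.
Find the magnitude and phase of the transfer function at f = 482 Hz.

Step 1 — Angular frequency: ω = 2π·482 = 3028 rad/s.
Step 2 — Transfer function: H(jω) = 1/(1 + jωRC).
Step 3 — Denominator: 1 + jωRC = 1 + j·3028·33.6·7.55e-06 = 1 + j0.7683.
Step 4 — H = 0.6288 - j0.4831.
Step 5 — Magnitude: |H| = 0.793 (-2.0 dB); phase: φ = -37.5°.

|H| = 0.793 (-2.0 dB), φ = -37.5°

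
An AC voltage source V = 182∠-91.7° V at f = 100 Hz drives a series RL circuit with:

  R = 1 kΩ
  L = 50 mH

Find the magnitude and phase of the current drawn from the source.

Step 1 — Angular frequency: ω = 2π·f = 2π·100 = 628.3 rad/s.
Step 2 — Component impedances:
  R: Z = R = 1000 Ω
  L: Z = jωL = j·628.3·0.05 = 0 + j31.42 Ω
Step 3 — Series combination: Z_total = R + L = 1000 + j31.42 Ω = 1000∠1.8° Ω.
Step 4 — Source phasor: V = 182∠-91.7° V = -5.399 - j181.9 V.
Step 5 — Ohm's law: I = V / Z_total = (-5.399 - j181.9) / (1000 + j31.42) = -0.0111 - j0.1816 A.
Step 6 — Convert to polar: |I| = 0.1819 A, ∠I = -93.5°.

I = 0.1819∠-93.5° A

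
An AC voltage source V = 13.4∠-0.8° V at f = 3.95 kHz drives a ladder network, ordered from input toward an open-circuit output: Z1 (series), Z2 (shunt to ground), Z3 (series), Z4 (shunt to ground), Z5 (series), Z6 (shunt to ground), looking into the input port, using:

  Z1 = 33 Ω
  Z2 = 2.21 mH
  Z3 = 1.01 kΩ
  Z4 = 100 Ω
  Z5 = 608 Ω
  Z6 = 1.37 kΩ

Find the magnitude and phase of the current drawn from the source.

Step 1 — Angular frequency: ω = 2π·f = 2π·3950 = 2.482e+04 rad/s.
Step 2 — Component impedances:
  Z1: Z = R = 33 Ω
  Z2: Z = jωL = j·2.482e+04·0.00221 = 0 + j54.85 Ω
  Z3: Z = R = 1010 Ω
  Z4: Z = R = 100 Ω
  Z5: Z = R = 608 Ω
  Z6: Z = R = 1370 Ω
Step 3 — Ladder network (open output): work backward from the far end, alternating series and parallel combinations. Z_in = 35.72 + j54.71 Ω = 65.34∠56.9° Ω.
Step 4 — Source phasor: V = 13.4∠-0.8° V = 13.4 - j0.1871 V.
Step 5 — Ohm's law: I = V / Z_total = (13.4 - j0.1871) / (35.72 + j54.71) = 0.1097 - j0.1733 A.
Step 6 — Convert to polar: |I| = 0.2051 A, ∠I = -57.7°.

I = 0.2051∠-57.7° A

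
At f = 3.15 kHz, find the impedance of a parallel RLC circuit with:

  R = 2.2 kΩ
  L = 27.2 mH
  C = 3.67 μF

Step 1 — Angular frequency: ω = 2π·f = 2π·3150 = 1.979e+04 rad/s.
Step 2 — Component impedances:
  R: Z = R = 2200 Ω
  L: Z = jωL = j·1.979e+04·0.0272 = 0 + j538.3 Ω
  C: Z = 1/(jωC) = -j/(ω·C) = 0 - j13.77 Ω
Step 3 — Parallel combination: 1/Z_total = 1/R + 1/L + 1/C; Z_total = 0.09073 - j14.13 Ω = 14.13∠-89.6° Ω.

Z = 0.09073 - j14.13 Ω = 14.13∠-89.6° Ω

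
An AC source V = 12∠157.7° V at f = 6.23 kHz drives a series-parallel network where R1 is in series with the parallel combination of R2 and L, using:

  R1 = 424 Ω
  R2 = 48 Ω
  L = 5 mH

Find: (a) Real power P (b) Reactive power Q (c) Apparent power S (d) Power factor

Step 1 — Angular frequency: ω = 2π·f = 2π·6230 = 3.914e+04 rad/s.
Step 2 — Component impedances:
  R1: Z = R = 424 Ω
  R2: Z = R = 48 Ω
  L: Z = jωL = j·3.914e+04·0.005 = 0 + j195.7 Ω
Step 3 — Parallel branch: R2 || L = 1/(1/R2 + 1/L) = 45.28 + j11.1 Ω.
Step 4 — Series with R1: Z_total = R1 + (R2 || L) = 469.3 + j11.1 Ω = 469.4∠1.4° Ω.
Step 5 — Source phasor: V = 12∠157.7° V = -11.1 + j4.553 V.
Step 6 — Current: I = V / Z = -0.02342 + j0.01026 A = 0.02556∠156.3° A.
Step 7 — Complex power: S = V·I* = 0.3067 + j0.007257 VA.
Step 8 — Real power: P = Re(S) = 0.3067 W.
Step 9 — Reactive power: Q = Im(S) = 0.007257 VAR.
Step 10 — Apparent power: |S| = 0.3068 VA.
Step 11 — Power factor: PF = P/|S| = 0.9997 (lagging).

(a) P = 0.3067 W  (b) Q = 0.007257 VAR  (c) S = 0.3068 VA  (d) PF = 0.9997 (lagging)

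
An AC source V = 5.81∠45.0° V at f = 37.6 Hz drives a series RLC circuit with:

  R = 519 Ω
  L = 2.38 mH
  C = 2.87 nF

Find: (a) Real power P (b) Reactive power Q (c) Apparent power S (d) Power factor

Step 1 — Angular frequency: ω = 2π·f = 2π·37.6 = 236.2 rad/s.
Step 2 — Component impedances:
  R: Z = R = 519 Ω
  L: Z = jωL = j·236.2·0.00238 = 0 + j0.5623 Ω
  C: Z = 1/(jωC) = -j/(ω·C) = 0 - j1.475e+06 Ω
Step 3 — Series combination: Z_total = R + L + C = 519 - j1.475e+06 Ω = 1.475e+06∠-90.0° Ω.
Step 4 — Source phasor: V = 5.81∠45.0° V = 4.108 + j4.108 V.
Step 5 — Current: I = V / Z = -2.785e-06 + j2.787e-06 A = 3.939e-06∠135.0° A.
Step 6 — Complex power: S = V·I* = 8.054e-09 - j2.289e-05 VA.
Step 7 — Real power: P = Re(S) = 8.054e-09 W.
Step 8 — Reactive power: Q = Im(S) = -2.289e-05 VAR.
Step 9 — Apparent power: |S| = 2.289e-05 VA.
Step 10 — Power factor: PF = P/|S| = 0.0003519 (leading).

(a) P = 8.054e-09 W  (b) Q = -2.289e-05 VAR  (c) S = 2.289e-05 VA  (d) PF = 0.0003519 (leading)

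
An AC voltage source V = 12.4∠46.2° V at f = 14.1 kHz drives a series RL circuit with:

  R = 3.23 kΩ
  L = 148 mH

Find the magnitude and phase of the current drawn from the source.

Step 1 — Angular frequency: ω = 2π·f = 2π·1.41e+04 = 8.859e+04 rad/s.
Step 2 — Component impedances:
  R: Z = R = 3230 Ω
  L: Z = jωL = j·8.859e+04·0.148 = 0 + j1.311e+04 Ω
Step 3 — Series combination: Z_total = R + L = 3230 + j1.311e+04 Ω = 1.35e+04∠76.2° Ω.
Step 4 — Source phasor: V = 12.4∠46.2° V = 8.583 + j8.95 V.
Step 5 — Ohm's law: I = V / Z_total = (8.583 + j8.95) / (3230 + j1.311e+04) = 0.0007956 - j0.0004586 A.
Step 6 — Convert to polar: |I| = 0.0009183 A, ∠I = -30.0°.

I = 0.0009183∠-30.0° A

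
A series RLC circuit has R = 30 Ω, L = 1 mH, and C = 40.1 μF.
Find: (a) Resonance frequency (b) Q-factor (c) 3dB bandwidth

Step 1 — Resonance: ω₀ = 1/√(LC) = 1/√(0.001·4.01e-05) = 4994 rad/s.
Step 2 — f₀ = ω₀/(2π) = 794.8 Hz.
Step 3 — Series Q: Q = ω₀L/R = 4994·0.001/30 = 0.1665.
Step 4 — Bandwidth: Δω = ω₀/Q = 3e+04 rad/s; BW = Δω/(2π) = 4775 Hz.

(a) f₀ = 794.8 Hz  (b) Q = 0.1665  (c) BW = 4775 Hz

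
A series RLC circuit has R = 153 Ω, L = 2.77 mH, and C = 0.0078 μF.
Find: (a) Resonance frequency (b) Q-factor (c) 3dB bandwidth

Step 1 — Resonance condition Im(Z)=0 gives ω₀ = 1/√(LC).
Step 2 — ω₀ = 1/√(0.00277·7.8e-09) = 2.151e+05 rad/s.
Step 3 — f₀ = ω₀/(2π) = 3.424e+04 Hz.
Step 4 — Series Q: Q = ω₀L/R = 2.151e+05·0.00277/153 = 3.895.
Step 5 — 3dB bandwidth: Δω = ω₀/Q = 5.523e+04 rad/s; BW = Δω/(2π) = 8791 Hz.

(a) f₀ = 3.424e+04 Hz  (b) Q = 3.895  (c) BW = 8791 Hz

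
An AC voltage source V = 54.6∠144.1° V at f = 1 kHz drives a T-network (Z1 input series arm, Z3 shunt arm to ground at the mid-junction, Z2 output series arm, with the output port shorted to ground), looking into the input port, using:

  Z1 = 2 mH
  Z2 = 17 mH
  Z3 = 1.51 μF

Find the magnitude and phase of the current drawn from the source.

Step 1 — Angular frequency: ω = 2π·f = 2π·1000 = 6283 rad/s.
Step 2 — Component impedances:
  Z1: Z = jωL = j·6283·0.002 = 0 + j12.57 Ω
  Z2: Z = jωL = j·6283·0.017 = 0 + j106.8 Ω
  Z3: Z = 1/(jωC) = -j/(ω·C) = 0 - j105.4 Ω
Step 3 — With the output port shorted to ground, the output series arm Z2 runs from the junction to ground; the shunt arm Z3 also runs from the junction to ground. They appear in parallel: Z3 || Z2 = 0 - j7965 Ω.
Step 4 — Series with input arm Z1: Z_in = Z1 + (Z3 || Z2) = 0 - j7952 Ω = 7952∠-90.0° Ω.
Step 5 — Source phasor: V = 54.6∠144.1° V = -44.23 + j32.02 V.
Step 6 — Ohm's law: I = V / Z_total = (-44.23 + j32.02) / (0 - j7952) = -0.004026 - j0.005562 A.
Step 7 — Convert to polar: |I| = 0.006866 A, ∠I = -125.9°.

I = 0.006866∠-125.9° A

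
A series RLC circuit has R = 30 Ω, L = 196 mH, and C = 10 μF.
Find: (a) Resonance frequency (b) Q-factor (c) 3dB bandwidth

Step 1 — Resonance: ω₀ = 1/√(LC) = 1/√(0.196·1e-05) = 714.3 rad/s.
Step 2 — f₀ = ω₀/(2π) = 113.7 Hz.
Step 3 — Series Q: Q = ω₀L/R = 714.3·0.196/30 = 4.667.
Step 4 — Bandwidth: Δω = ω₀/Q = 153.1 rad/s; BW = Δω/(2π) = 24.36 Hz.

(a) f₀ = 113.7 Hz  (b) Q = 4.667  (c) BW = 24.36 Hz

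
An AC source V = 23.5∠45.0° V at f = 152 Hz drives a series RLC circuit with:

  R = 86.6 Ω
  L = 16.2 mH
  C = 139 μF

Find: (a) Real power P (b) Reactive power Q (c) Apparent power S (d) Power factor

Step 1 — Angular frequency: ω = 2π·f = 2π·152 = 955 rad/s.
Step 2 — Component impedances:
  R: Z = R = 86.6 Ω
  L: Z = jωL = j·955·0.0162 = 0 + j15.47 Ω
  C: Z = 1/(jωC) = -j/(ω·C) = 0 - j7.533 Ω
Step 3 — Series combination: Z_total = R + L + C = 86.6 + j7.939 Ω = 86.96∠5.2° Ω.
Step 4 — Source phasor: V = 23.5∠45.0° V = 16.62 + j16.62 V.
Step 5 — Current: I = V / Z = 0.2077 + j0.1728 A = 0.2702∠39.8° A.
Step 6 — Complex power: S = V·I* = 6.324 + j0.5797 VA.
Step 7 — Real power: P = Re(S) = 6.324 W.
Step 8 — Reactive power: Q = Im(S) = 0.5797 VAR.
Step 9 — Apparent power: |S| = 6.35 VA.
Step 10 — Power factor: PF = P/|S| = 0.9958 (lagging).

(a) P = 6.324 W  (b) Q = 0.5797 VAR  (c) S = 6.35 VA  (d) PF = 0.9958 (lagging)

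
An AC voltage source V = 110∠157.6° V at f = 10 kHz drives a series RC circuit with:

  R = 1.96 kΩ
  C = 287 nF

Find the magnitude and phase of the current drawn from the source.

Step 1 — Angular frequency: ω = 2π·f = 2π·1e+04 = 6.283e+04 rad/s.
Step 2 — Component impedances:
  R: Z = R = 1960 Ω
  C: Z = 1/(jωC) = -j/(ω·C) = 0 - j55.45 Ω
Step 3 — Series combination: Z_total = R + C = 1960 - j55.45 Ω = 1961∠-1.6° Ω.
Step 4 — Source phasor: V = 110∠157.6° V = -101.7 + j41.92 V.
Step 5 — Ohm's law: I = V / Z_total = (-101.7 + j41.92) / (1960 - j55.45) = -0.05245 + j0.0199 A.
Step 6 — Convert to polar: |I| = 0.0561 A, ∠I = 159.2°.

I = 0.0561∠159.2° A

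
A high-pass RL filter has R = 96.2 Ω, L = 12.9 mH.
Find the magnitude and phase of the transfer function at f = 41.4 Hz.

Step 1 — Angular frequency: ω = 2π·41.4 = 260.1 rad/s.
Step 2 — Transfer function: H(jω) = jωL/(R + jωL).
Step 3 — Numerator jωL = j·3.356; denominator R + jωL = 96.2 + j3.356.
Step 4 — H = 0.001215 + j0.03484.
Step 5 — Magnitude: |H| = 0.03486 (-29.2 dB); phase: φ = 88.0°.

|H| = 0.03486 (-29.2 dB), φ = 88.0°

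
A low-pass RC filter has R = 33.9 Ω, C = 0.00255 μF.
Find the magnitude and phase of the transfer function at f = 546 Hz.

Step 1 — Angular frequency: ω = 2π·546 = 3431 rad/s.
Step 2 — Transfer function: H(jω) = 1/(1 + jωRC).
Step 3 — Denominator: 1 + jωRC = 1 + j·3431·33.9·2.55e-09 = 1 + j0.0002966.
Step 4 — H = 1 - j0.0002966.
Step 5 — Magnitude: |H| = 1 (-0.0 dB); phase: φ = -0.0°.

|H| = 1 (-0.0 dB), φ = -0.0°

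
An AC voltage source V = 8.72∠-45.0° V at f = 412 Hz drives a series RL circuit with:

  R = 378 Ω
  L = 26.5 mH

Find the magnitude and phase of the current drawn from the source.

Step 1 — Angular frequency: ω = 2π·f = 2π·412 = 2589 rad/s.
Step 2 — Component impedances:
  R: Z = R = 378 Ω
  L: Z = jωL = j·2589·0.0265 = 0 + j68.6 Ω
Step 3 — Series combination: Z_total = R + L = 378 + j68.6 Ω = 384.2∠10.3° Ω.
Step 4 — Source phasor: V = 8.72∠-45.0° V = 6.166 - j6.166 V.
Step 5 — Ohm's law: I = V / Z_total = (6.166 - j6.166) / (378 + j68.6) = 0.01293 - j0.01866 A.
Step 6 — Convert to polar: |I| = 0.0227 A, ∠I = -55.3°.

I = 0.0227∠-55.3° A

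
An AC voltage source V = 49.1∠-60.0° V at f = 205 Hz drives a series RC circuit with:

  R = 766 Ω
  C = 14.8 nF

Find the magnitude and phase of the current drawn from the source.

Step 1 — Angular frequency: ω = 2π·f = 2π·205 = 1288 rad/s.
Step 2 — Component impedances:
  R: Z = R = 766 Ω
  C: Z = 1/(jωC) = -j/(ω·C) = 0 - j5.246e+04 Ω
Step 3 — Series combination: Z_total = R + C = 766 - j5.246e+04 Ω = 5.246e+04∠-89.2° Ω.
Step 4 — Source phasor: V = 49.1∠-60.0° V = 24.55 - j42.52 V.
Step 5 — Ohm's law: I = V / Z_total = (24.55 - j42.52) / (766 - j5.246e+04) = 0.0008173 + j0.0004561 A.
Step 6 — Convert to polar: |I| = 0.0009359 A, ∠I = 29.2°.

I = 0.0009359∠29.2° A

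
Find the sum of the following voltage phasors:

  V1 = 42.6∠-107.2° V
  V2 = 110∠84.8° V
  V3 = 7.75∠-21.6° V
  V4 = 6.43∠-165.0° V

Step 1 — Convert each phasor to rectangular form:
  V1 = 42.6·(cos(-107.2°) + j·sin(-107.2°)) = -12.6 - j40.69 V
  V2 = 110·(cos(84.8°) + j·sin(84.8°)) = 9.97 + j109.5 V
  V3 = 7.75·(cos(-21.6°) + j·sin(-21.6°)) = 7.206 - j2.853 V
  V4 = 6.43·(cos(-165.0°) + j·sin(-165.0°)) = -6.211 - j1.664 V
Step 2 — Sum components: V_total = -1.633 + j64.34 V.
Step 3 — Convert to polar: |V_total| = 64.36 V, ∠V_total = 91.5°.

V_total = 64.36∠91.5° V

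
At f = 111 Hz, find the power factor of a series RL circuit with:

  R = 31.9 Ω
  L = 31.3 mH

Step 1 — Angular frequency: ω = 2π·f = 2π·111 = 697.4 rad/s.
Step 2 — Component impedances:
  R: Z = R = 31.9 Ω
  L: Z = jωL = j·697.4·0.0313 = 0 + j21.83 Ω
Step 3 — Series combination: Z_total = R + L = 31.9 + j21.83 Ω = 38.65∠34.4° Ω.
Step 4 — Power factor: PF = cos(φ) = Re(Z)/|Z| = 31.9/38.654 = 0.8253.
Step 5 — Type: Im(Z) = 21.83 ⇒ lagging (phase φ = 34.4°).

PF = 0.8253 (lagging, φ = 34.4°)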